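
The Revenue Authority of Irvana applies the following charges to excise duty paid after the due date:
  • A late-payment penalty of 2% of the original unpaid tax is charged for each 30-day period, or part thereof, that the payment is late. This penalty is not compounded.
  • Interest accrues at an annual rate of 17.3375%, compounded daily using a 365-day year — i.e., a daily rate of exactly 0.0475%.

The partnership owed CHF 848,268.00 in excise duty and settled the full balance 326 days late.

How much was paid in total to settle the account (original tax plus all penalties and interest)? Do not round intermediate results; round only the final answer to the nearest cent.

Penalty periods: ⌈326/30⌉ = 11; penalty = 11 × 2% × CHF 848,268.00 = CHF 186,618.96
Interest: CHF 848,268.00 × ((1 + 0.000475)^326 − 1) = CHF 848,268.00 × 0.16743990… = CHF 142,033.9121…
Total = CHF 848,268.00 + CHF 186,618.9600 + CHF 142,033.9121… = CHF 1,176,920.87

CHF 1,176,920.87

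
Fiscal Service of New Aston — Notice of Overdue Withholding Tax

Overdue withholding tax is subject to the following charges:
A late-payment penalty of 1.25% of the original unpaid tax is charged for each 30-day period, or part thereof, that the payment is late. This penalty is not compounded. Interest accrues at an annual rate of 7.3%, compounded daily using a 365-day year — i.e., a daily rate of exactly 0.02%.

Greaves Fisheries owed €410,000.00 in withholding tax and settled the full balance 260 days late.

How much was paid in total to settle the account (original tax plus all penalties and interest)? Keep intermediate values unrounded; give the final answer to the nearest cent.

Penalty periods: ⌈260/30⌉ = 9; penalty = 9 × 1.25% × €410,000.00 = €46,125.00
Interest: €410,000.00 × ((1 + 0.0002)^260 − 1) = €410,000.00 × 0.05337027… = €21,881.8089…
Total = €410,000.00 + €46,125.0000 + €21,881.8089… = €478,006.81

€478,006.81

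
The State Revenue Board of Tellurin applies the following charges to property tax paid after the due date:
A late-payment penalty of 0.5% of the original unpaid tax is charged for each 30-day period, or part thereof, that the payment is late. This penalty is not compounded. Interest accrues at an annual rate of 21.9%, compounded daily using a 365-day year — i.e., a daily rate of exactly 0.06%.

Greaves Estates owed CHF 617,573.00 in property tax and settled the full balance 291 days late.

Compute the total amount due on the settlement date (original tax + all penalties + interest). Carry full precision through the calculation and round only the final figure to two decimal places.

CHF 766,227.43

Penalty periods: ⌈291/30⌉ = 10; penalty = 10 × 0.5% × CHF 617,573.00 = CHF 30,878.65
Interest: CHF 617,573.00 × ((1 + 0.0006)^291 − 1) = CHF 617,573.00 × 0.19070747… = CHF 117,775.7828…
Total = CHF 617,573.00 + CHF 30,878.6500 + CHF 117,775.7828… = CHF 766,227.43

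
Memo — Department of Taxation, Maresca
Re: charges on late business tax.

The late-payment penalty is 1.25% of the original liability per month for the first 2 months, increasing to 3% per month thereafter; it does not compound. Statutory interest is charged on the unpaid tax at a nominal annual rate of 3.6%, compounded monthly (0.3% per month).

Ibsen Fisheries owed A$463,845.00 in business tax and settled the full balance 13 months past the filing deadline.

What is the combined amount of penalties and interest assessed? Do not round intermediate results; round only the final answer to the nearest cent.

A$183,084.16

Penalty, months 1–2: 2 × 1.25% × A$463,845.00 = A$11,596.13…
Penalty, months 3–13: 11 × 3% × A$463,845.00 = A$153,068.85
Interest: A$463,845.00 × ((1 + 0.003)^13 − 1) = A$463,845.00 × 0.0397098… = A$18,419.1830…
Penalties + interest = A$164,664.9750 + A$18,419.1830… = A$183,084.16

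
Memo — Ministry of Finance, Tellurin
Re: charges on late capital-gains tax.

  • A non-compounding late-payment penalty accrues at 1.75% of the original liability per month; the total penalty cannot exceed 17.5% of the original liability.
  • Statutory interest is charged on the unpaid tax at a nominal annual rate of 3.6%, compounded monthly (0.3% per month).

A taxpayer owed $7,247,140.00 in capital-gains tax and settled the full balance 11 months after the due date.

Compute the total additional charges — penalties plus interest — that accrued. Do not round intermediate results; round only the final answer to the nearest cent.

Penalty (uncapped): 11 × 1.75% × $7,247,140.00 = $1,395,074.45; cap = 17.5% × $7,247,140.00 = $1,268,249.50 → penalty = $1,268,249.50
Interest: $7,247,140.00 × ((1 + 0.003)^11 − 1) = $7,247,140.00 × 0.0334995… = $242,775.4348…
Penalties + interest = $1,268,249.5000 + $242,775.4348… = $1,511,024.93

$1,511,024.93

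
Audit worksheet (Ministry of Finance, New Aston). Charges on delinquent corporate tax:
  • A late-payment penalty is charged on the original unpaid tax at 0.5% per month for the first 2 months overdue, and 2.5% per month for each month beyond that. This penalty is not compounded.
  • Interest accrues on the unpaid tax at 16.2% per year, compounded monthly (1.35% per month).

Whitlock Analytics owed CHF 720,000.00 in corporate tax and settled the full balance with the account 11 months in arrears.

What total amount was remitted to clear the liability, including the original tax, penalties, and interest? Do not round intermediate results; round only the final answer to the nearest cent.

Penalty, months 1–2: 2 × 0.5% × CHF 720,000.00 = CHF 7,200.00
Penalty, months 3–11: 9 × 2.5% × CHF 720,000.00 = CHF 162,000.00
Interest: CHF 720,000.00 × ((1 + 0.0135)^11 − 1) = CHF 720,000.00 × 0.1589409… = CHF 114,437.4356…
Total = CHF 720,000.00 + CHF 169,200.0000 + CHF 114,437.4356… = CHF 1,003,637.44

CHF 1,003,637.44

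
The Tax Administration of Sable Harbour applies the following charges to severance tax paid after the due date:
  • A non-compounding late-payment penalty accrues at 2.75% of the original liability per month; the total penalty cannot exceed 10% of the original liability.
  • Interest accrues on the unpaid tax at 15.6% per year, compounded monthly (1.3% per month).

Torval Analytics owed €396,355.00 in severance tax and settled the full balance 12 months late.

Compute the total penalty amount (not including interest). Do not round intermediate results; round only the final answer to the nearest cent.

Penalty (uncapped): 12 × 2.75% × €396,355.00 = €130,797.15; cap = 10% × €396,355.00 = €39,635.50 → penalty = €39,635.50

€39,635.50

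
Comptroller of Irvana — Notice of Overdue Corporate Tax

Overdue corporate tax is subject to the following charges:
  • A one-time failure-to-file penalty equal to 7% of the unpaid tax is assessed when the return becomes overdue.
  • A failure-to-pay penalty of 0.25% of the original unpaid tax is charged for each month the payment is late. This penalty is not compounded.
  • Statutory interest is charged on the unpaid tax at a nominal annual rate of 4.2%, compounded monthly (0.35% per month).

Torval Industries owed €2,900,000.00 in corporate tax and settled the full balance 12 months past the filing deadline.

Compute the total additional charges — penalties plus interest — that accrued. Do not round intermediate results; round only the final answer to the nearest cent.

Failure-to-file penalty: 7% × €2,900,000.00 = €203,000.00
Failure-to-pay penalty = 0.25% × €2,900,000.00 × 12 mo = €87,000.00
Interest: €2,900,000.00 × ((1 + 0.0035)^12 − 1) = €2,900,000.00 × 0.0428180… = €124,172.2209…
Penalties + interest = €290,000.0000 + €124,172.2209… = €414,172.22

€414,172.22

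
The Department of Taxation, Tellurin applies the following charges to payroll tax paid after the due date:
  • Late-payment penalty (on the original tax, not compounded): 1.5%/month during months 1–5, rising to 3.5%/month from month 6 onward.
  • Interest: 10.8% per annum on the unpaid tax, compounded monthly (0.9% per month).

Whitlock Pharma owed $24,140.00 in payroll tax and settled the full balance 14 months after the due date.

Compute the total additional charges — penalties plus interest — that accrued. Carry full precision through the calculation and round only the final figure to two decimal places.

Penalty, months 1–5: 5 × 1.5% × $24,140.00 = $1,810.50
Penalty, months 6–14: 9 × 3.5% × $24,140.00 = $7,604.10
Interest: $24,140.00 × ((1 + 0.009)^14 − 1) = $24,140.00 × 0.1336430… = $3,226.1431…
Penalties + interest = $9,414.6000 + $3,226.1431… = $12,640.74

$12,640.74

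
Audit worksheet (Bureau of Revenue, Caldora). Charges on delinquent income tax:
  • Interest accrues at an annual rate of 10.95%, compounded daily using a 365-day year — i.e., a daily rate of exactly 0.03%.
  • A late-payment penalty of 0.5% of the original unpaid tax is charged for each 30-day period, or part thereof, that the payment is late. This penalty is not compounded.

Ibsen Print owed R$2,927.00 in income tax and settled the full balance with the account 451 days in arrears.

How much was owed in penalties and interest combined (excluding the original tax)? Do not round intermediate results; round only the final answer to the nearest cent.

Penalty periods: ⌈451/30⌉ = 16; penalty = 16 × 0.5% × R$2,927.00 = R$234.16
Interest: R$2,927.00 × ((1 + 0.0003)^451 − 1) = R$2,927.00 × 0.14485697… = R$423.9963…
Penalties + interest = R$234.1600 + R$423.9963… = R$658.16

R$658.16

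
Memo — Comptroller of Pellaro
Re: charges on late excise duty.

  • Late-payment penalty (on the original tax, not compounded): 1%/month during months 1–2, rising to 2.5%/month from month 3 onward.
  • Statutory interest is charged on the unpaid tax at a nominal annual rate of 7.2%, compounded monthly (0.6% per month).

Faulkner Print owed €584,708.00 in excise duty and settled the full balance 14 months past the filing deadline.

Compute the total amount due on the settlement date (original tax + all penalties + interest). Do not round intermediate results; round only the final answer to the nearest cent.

Penalty, months 1–2: 2 × 1% × €584,708.00 = €11,694.16
Penalty, months 3–14: 12 × 2.5% × €584,708.00 = €175,412.40
Interest: €584,708.00 × ((1 + 0.006)^14 − 1) = €584,708.00 × 0.0873559… = €51,077.7152…
Total = €584,708.00 + €187,106.5600 + €51,077.7152… = €822,892.28

€822,892.28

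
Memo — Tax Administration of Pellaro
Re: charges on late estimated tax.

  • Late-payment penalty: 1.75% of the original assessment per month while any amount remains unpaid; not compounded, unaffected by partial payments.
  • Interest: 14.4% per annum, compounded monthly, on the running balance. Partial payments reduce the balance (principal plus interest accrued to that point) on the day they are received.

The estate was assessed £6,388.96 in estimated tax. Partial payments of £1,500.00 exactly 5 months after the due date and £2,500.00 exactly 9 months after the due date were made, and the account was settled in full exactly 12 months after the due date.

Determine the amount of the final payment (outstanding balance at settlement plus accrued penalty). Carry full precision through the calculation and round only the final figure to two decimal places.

Monthly rate = 14.4% ÷ 12 = 1.2%
Balance at month 5: £6,388.9600 × (1 + 0.012)^5 = £6,781.6088…
After £1,500.00 payment: £6,781.6088… − £1,500.00 = £5,281.6088…
Balance at month 9: £5,281.6088… × (1 + 0.012)^4 = £5,539.7259…
After £2,500.00 payment: £5,539.7259… − £2,500.00 = £3,039.7259…
Balance at month 12: £3,039.7259… × (1 + 0.012)^3 = £3,150.4745…
Penalty: 12 × 1.75% × £6,388.96 = £1,341.68…
Final settlement = outstanding balance + penalty = £3,150.4745… + £1,341.68… = £4,492.16

£4,492.16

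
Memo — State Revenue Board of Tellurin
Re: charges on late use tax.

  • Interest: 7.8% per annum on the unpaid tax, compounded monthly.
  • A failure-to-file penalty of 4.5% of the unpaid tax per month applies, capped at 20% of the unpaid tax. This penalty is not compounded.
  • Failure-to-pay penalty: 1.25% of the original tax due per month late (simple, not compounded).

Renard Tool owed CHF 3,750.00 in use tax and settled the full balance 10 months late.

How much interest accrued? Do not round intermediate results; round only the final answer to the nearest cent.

CHF 251.00

Interest (7.8%/yr ÷ 12 = 0.65%/month): CHF 3,750.00 × ((1 + 0.0065)^10 − 1) = CHF 251.0047…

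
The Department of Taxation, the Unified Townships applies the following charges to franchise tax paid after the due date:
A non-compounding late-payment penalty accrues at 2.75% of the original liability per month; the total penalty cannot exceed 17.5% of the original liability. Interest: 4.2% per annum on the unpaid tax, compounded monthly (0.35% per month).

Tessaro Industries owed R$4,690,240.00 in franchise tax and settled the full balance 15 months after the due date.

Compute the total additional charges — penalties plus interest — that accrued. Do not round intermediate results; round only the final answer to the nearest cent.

R$1,073,154.89

Penalty (uncapped): 15 × 2.75% × R$4,690,240.00 = R$1,934,724.00; cap = 17.5% × R$4,690,240.00 = R$820,792.00 → penalty = R$820,792.00
Interest: R$4,690,240.00 × ((1 + 0.0035)^15 − 1) = R$4,690,240.00 × 0.0538060… = R$252,362.8872…
Penalties + interest = R$820,792.0000 + R$252,362.8872… = R$1,073,154.89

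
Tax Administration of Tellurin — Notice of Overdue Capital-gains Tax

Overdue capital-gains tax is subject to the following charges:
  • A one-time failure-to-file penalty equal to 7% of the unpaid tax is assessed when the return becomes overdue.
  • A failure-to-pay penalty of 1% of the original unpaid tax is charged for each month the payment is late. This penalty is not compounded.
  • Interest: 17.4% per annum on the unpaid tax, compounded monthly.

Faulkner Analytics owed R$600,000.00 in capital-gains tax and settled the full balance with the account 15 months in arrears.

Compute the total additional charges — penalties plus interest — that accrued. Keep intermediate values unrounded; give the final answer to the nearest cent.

Failure-to-file penalty: 7% × R$600,000.00 = R$42,000.00
Failure-to-pay penalty = 1% × R$600,000.00 × 15 mo = R$90,000.00
Interest (17.4%/yr ÷ 12 = 1.45%/month): R$600,000.00 × ((1 + 0.0145)^15 − 1) = R$144,615.4119…
Penalties + interest = R$132,000.0000 + R$144,615.4119… = R$276,615.41

R$276,615.41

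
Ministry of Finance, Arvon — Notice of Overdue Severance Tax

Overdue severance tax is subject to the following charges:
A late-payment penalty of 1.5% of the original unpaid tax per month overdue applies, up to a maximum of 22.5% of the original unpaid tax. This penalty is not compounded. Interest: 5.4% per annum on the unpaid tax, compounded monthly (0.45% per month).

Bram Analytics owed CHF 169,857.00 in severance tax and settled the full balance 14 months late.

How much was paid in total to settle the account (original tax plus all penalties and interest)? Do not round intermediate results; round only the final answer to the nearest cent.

CHF 216,546.67

Penalty: 14 × 1.5% × CHF 169,857.00 = CHF 35,669.97 (below the 22.5% cap of CHF 38,217.83…)
Interest: CHF 169,857.00 × ((1 + 0.0045)^14 − 1) = CHF 169,857.00 × 0.0648763… = CHF 11,019.6994…
Total = CHF 169,857.00 + CHF 35,669.9700 + CHF 11,019.6994… = CHF 216,546.67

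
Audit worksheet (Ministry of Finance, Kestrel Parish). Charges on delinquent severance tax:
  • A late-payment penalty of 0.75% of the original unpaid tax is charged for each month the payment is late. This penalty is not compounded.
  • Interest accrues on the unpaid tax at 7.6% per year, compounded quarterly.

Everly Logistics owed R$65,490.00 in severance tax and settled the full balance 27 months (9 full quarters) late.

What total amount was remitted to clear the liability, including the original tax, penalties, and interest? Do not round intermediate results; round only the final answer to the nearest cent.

Late-payment penalty: 27 × 0.75% × R$65,490.00 = R$13,261.73…
Interest (7.6%/yr ÷ 4 = 1.9%/quarter): R$65,490.00 × ((1 + 0.019)^9 − 1) = R$12,088.7266…
Total = R$65,490.00 + R$13,261.7250 + R$12,088.7266… = R$90,840.45

R$90,840.45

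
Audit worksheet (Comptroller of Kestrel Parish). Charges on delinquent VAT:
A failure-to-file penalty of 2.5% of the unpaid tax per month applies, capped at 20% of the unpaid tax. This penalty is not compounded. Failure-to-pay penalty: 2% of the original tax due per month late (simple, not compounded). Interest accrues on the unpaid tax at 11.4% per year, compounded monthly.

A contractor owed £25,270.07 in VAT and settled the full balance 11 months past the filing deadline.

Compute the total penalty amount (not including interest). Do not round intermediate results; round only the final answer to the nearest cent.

Failure-to-file: 11 × 2.5% × £25,270.07 = £6,949.27…, capped at 20% × £25,270.07 = £5,054.01…
Failure-to-pay penalty = 2% × £25,270.07 × 11 mo = £5,559.42…
Total penalty = £5,054.01… + £5,559.42… = £10,613.43

£10,613.43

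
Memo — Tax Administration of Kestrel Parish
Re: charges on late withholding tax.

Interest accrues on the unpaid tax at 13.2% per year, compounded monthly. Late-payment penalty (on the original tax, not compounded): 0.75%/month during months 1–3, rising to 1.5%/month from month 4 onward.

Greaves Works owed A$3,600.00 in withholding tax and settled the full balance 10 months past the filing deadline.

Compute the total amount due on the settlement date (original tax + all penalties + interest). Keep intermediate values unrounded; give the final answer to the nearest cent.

Penalty, months 1–3: 3 × 0.75% × A$3,600.00 = A$81.00
Penalty, months 4–10: 7 × 1.5% × A$3,600.00 = A$378.00
Interest (13.2%/yr ÷ 12 = 1.1%/month): A$3,600.00 × ((1 + 0.011)^10 − 1) = A$416.1882…
Total = A$3,600.00 + A$459.0000 + A$416.1882… = A$4,475.19

A$4,475.19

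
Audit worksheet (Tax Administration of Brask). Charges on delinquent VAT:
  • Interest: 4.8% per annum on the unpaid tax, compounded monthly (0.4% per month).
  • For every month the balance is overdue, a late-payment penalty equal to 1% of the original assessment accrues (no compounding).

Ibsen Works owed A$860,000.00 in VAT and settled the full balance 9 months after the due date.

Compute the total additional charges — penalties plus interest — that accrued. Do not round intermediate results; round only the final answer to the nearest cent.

A$108,860.01

Late-payment penalty = 1% × A$860,000.00 × 9 mo = A$77,400.00
Interest: A$860,000.00 × ((1 + 0.004)^9 − 1) = A$860,000.00 × 0.0365814… = A$31,460.0112…
Penalties + interest = A$77,400.0000 + A$31,460.0112… = A$108,860.01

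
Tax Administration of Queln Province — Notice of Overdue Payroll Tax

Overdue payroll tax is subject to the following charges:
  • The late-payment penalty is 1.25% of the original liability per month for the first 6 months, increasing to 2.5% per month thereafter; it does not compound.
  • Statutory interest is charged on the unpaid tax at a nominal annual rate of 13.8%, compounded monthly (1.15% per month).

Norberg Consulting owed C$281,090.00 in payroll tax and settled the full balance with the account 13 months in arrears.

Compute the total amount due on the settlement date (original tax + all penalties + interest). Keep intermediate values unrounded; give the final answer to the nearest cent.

Penalty, months 1–6: 6 × 1.25% × C$281,090.00 = C$21,081.75
Penalty, months 7–13: 7 × 2.5% × C$281,090.00 = C$49,190.75
Interest: C$281,090.00 × ((1 + 0.0115)^13 − 1) = C$281,090.00 × 0.1602632… = C$45,048.3937…
Total = C$281,090.00 + C$70,272.5000 + C$45,048.3937… = C$396,410.89

C$396,410.89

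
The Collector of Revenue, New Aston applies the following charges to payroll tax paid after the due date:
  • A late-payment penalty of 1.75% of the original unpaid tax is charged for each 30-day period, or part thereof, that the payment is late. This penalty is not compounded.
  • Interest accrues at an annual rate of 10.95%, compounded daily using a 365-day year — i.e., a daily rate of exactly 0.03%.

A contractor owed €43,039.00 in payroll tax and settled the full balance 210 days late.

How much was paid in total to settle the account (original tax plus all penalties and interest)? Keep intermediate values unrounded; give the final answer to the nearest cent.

€51,109.53

Penalty periods: ⌈210/30⌉ = 7; penalty = 7 × 1.75% × €43,039.00 = €5,272.28…
Interest: €43,039.00 × ((1 + 0.0003)^210 − 1) = €43,039.00 × 0.06501678… = €2,798.2571…
Total = €43,039.00 + €5,272.2775 + €2,798.2571… = €51,109.53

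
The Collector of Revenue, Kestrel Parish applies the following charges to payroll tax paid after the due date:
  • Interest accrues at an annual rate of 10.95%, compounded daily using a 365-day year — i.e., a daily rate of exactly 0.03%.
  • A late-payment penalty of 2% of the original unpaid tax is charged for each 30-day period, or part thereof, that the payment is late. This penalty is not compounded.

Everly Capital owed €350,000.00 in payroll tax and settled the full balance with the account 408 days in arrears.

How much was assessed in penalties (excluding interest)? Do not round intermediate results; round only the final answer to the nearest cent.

€98,000.00

Penalty periods: ⌈408/30⌉ = 14; penalty = 14 × 2% × €350,000.00 = €98,000.00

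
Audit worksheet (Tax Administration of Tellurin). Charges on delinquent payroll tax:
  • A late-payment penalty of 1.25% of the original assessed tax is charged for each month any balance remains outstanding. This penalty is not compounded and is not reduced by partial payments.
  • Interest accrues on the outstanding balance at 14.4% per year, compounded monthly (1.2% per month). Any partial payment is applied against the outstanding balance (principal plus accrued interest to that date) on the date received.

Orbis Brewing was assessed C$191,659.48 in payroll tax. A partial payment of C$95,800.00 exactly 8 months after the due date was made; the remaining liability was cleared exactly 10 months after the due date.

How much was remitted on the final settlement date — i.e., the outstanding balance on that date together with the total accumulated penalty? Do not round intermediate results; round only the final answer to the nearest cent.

C$141,785.60

Balance at month 8: C$191,659.4800 × (1 + 0.012)^8 = C$210,850.3885…
After C$95,800.00 payment: C$210,850.3885… − C$95,800.00 = C$115,050.3885…
Balance at month 10: C$115,050.3885… × (1 + 0.012)^2 = C$117,828.1651…
Penalty: 10 × 1.25% × C$191,659.48 = C$23,957.44…
Final settlement = outstanding balance + penalty = C$117,828.1651… + C$23,957.44… = C$141,785.60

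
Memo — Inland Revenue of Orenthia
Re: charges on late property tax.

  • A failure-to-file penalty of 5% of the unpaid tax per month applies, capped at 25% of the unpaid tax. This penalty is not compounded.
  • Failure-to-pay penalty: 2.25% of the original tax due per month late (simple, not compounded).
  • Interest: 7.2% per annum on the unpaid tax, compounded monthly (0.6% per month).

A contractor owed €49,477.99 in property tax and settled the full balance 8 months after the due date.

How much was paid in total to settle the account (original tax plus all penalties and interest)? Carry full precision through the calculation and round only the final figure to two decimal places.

€73,178.95

Failure-to-file: 8 × 5% × €49,477.99 = €19,791.20…, capped at 25% × €49,477.99 = €12,369.50…
Failure-to-pay penalty = 2.25% × €49,477.99 × 8 mo = €8,906.04…
Interest: €49,477.99 × ((1 + 0.006)^8 − 1) = €49,477.99 × 0.0490202… = €2,425.4203…
Total = €49,477.99 + €21,275.5357 + €2,425.4203… = €73,178.95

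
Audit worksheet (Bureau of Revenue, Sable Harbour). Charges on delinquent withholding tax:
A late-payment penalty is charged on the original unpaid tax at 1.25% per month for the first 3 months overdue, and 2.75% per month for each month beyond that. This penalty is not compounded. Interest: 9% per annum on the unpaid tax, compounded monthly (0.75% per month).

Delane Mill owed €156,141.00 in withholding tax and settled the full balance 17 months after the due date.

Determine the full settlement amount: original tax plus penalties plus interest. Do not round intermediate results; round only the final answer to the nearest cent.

Penalty, months 1–3: 3 × 1.25% × €156,141.00 = €5,855.29…
Penalty, months 4–17: 14 × 2.75% × €156,141.00 = €60,114.29…
Interest: €156,141.00 × ((1 + 0.0075)^17 − 1) = €156,141.00 × 0.1354446… = €21,148.4482…
Total = €156,141.00 + €65,969.5725 + €21,148.4482… = €243,259.02

€243,259.02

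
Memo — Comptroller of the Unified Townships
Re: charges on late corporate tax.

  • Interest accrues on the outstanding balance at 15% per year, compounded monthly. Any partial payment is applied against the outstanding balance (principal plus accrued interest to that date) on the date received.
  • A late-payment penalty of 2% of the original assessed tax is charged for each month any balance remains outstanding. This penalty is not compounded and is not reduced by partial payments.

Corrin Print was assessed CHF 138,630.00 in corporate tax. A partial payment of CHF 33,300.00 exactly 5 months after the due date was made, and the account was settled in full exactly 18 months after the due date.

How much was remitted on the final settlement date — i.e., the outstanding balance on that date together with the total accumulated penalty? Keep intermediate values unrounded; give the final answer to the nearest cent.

Monthly rate = 15% ÷ 12 = 1.25%
Balance at month 5: CHF 138,630.0000 × (1 + 0.0125)^5 = CHF 147,513.7090…
After CHF 33,300.00 payment: CHF 147,513.7090… − CHF 33,300.00 = CHF 114,213.7090…
Balance at month 18: CHF 114,213.7090… × (1 + 0.0125)^13 = CHF 134,231.2546…
Penalty: 18 × 2% × CHF 138,630.00 = CHF 49,906.80
Final settlement = outstanding balance + penalty = CHF 134,231.2546… + CHF 49,906.80 = CHF 184,138.05

CHF 184,138.05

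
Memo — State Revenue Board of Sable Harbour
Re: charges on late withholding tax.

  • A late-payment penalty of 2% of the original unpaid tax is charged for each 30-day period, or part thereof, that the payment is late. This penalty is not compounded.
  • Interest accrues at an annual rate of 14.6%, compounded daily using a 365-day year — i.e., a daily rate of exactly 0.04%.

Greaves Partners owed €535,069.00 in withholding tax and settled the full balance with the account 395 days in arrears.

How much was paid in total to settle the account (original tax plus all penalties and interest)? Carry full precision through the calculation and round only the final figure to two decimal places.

Penalty periods: ⌈395/30⌉ = 14; penalty = 14 × 2% × €535,069.00 = €149,819.32
Interest: €535,069.00 × ((1 + 0.0004)^395 − 1) = €535,069.00 × 0.17112920… = €91,565.9279…
Total = €535,069.00 + €149,819.3200 + €91,565.9279… = €776,454.25

€776,454.25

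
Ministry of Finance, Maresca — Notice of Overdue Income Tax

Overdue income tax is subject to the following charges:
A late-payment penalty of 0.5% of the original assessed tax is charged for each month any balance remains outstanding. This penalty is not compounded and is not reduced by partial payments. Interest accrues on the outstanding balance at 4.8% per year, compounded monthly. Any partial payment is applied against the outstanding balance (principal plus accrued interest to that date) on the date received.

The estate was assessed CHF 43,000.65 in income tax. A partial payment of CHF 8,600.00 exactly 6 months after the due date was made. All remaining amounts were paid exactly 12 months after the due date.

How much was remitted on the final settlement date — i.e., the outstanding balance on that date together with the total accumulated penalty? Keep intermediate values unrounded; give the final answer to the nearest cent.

CHF 38,882.26

Monthly rate = 4.8% ÷ 12 = 0.4%
Balance at month 6: CHF 43,000.6500 × (1 + 0.004)^6 = CHF 44,043.0410…
After CHF 8,600.00 payment: CHF 44,043.0410… − CHF 8,600.00 = CHF 35,443.0410…
Balance at month 12: CHF 35,443.0410… × (1 + 0.004)^6 = CHF 36,302.2258…
Penalty: 12 × 0.5% × CHF 43,000.65 = CHF 2,580.04…
Final settlement = outstanding balance + penalty = CHF 36,302.2258… + CHF 2,580.04… = CHF 38,882.26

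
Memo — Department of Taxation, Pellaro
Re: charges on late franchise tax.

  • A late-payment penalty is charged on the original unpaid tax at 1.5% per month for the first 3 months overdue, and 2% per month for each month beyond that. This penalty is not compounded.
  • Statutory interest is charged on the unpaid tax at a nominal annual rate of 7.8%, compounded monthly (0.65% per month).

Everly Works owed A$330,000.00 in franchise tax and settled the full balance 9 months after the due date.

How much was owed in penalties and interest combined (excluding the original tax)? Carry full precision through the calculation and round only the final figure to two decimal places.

A$74,264.62

Penalty, months 1–3: 3 × 1.5% × A$330,000.00 = A$14,850.00
Penalty, months 4–9: 6 × 2% × A$330,000.00 = A$39,600.00
Interest: A$330,000.00 × ((1 + 0.0065)^9 − 1) = A$330,000.00 × 0.0600443… = A$19,814.6173…
Penalties + interest = A$54,450.0000 + A$19,814.6173… = A$74,264.62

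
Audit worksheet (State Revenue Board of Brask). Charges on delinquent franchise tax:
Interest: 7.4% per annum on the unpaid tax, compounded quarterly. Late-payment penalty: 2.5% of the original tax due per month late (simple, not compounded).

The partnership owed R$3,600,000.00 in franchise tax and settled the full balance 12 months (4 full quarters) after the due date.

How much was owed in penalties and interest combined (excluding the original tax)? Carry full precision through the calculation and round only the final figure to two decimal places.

Late-payment penalty = 2.5% × R$3,600,000.00 × 12 mo = R$1,080,000.00
Interest (7.4%/yr ÷ 4 = 1.85%/quarter): R$3,600,000.00 × ((1 + 0.0185)^4 − 1) = R$273,884.1971…
Penalties + interest = R$1,080,000.0000 + R$273,884.1971… = R$1,353,884.20

R$1,353,884.20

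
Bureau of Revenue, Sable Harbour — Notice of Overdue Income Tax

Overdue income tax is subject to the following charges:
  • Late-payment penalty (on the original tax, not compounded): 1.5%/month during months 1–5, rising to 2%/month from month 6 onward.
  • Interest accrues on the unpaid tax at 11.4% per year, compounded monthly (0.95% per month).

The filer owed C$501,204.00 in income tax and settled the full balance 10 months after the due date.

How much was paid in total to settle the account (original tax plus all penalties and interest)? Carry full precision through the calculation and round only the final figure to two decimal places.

C$638,617.03

Penalty, months 1–5: 5 × 1.5% × C$501,204.00 = C$37,590.30
Penalty, months 6–10: 5 × 2% × C$501,204.00 = C$50,120.40
Interest: C$501,204.00 × ((1 + 0.0095)^10 − 1) = C$501,204.00 × 0.0991659… = C$49,702.3283…
Total = C$501,204.00 + C$87,710.7000 + C$49,702.3283… = C$638,617.03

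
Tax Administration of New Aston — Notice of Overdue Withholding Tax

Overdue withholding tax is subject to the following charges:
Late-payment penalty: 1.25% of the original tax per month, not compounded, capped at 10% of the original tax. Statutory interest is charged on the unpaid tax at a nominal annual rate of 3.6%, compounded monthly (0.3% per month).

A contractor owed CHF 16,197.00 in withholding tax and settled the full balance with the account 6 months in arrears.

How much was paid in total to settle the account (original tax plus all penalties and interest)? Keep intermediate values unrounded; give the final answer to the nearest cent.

Penalty: 6 × 1.25% × CHF 16,197.00 = CHF 1,214.78… (below the 10% cap of CHF 1,619.70)
Interest: CHF 16,197.00 × ((1 + 0.003)^6 − 1) = CHF 16,197.00 × 0.0181355… = CHF 293.7414…
Total = CHF 16,197.00 + CHF 1,214.7750 + CHF 293.7414… = CHF 17,705.52

CHF 17,705.52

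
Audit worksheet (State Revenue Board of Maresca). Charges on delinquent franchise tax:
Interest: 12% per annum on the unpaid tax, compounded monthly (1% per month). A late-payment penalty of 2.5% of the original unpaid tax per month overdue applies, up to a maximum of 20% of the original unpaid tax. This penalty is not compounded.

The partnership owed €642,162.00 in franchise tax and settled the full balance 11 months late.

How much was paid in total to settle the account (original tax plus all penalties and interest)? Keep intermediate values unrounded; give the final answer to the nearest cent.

€844,872.22

Penalty (uncapped): 11 × 2.5% × €642,162.00 = €176,594.55; cap = 20% × €642,162.00 = €128,432.40 → penalty = €128,432.40
Interest: €642,162.00 × ((1 + 0.01)^11 − 1) = €642,162.00 × 0.1156683… = €74,277.8168…
Total = €642,162.00 + €128,432.4000 + €74,277.8168… = €844,872.22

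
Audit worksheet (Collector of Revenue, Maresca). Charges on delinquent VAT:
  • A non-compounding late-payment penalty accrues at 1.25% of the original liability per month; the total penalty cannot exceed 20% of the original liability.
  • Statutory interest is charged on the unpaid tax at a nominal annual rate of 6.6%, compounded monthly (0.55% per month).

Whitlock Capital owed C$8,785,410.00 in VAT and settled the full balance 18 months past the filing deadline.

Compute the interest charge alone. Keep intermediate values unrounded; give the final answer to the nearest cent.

Interest: C$8,785,410.00 × ((1 + 0.0055)^18 − 1) = C$8,785,410.00 × 0.1037669… = C$911,634.3720…

C$911,634.37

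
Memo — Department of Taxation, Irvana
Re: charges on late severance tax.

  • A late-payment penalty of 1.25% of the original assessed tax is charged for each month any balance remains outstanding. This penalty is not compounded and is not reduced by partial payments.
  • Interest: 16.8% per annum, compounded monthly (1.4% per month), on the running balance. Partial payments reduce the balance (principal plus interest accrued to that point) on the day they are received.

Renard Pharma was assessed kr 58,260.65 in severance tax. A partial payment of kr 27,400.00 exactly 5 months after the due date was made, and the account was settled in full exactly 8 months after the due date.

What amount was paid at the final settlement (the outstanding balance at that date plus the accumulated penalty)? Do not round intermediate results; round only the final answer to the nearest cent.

Balance at month 5: kr 58,260.6500 × (1 + 0.014)^5 = kr 62,454.6963…
After kr 27,400.00 payment: kr 62,454.6963… − kr 27,400.00 = kr 35,054.6963…
Balance at month 8: kr 35,054.6963… × (1 + 0.014)^3 = kr 36,547.7019…
Penalty: 8 × 1.25% × kr 58,260.65 = kr 5,826.07…
Final settlement = outstanding balance + penalty = kr 36,547.7019… + kr 5,826.07… = kr 42,373.77

kr 42,373.77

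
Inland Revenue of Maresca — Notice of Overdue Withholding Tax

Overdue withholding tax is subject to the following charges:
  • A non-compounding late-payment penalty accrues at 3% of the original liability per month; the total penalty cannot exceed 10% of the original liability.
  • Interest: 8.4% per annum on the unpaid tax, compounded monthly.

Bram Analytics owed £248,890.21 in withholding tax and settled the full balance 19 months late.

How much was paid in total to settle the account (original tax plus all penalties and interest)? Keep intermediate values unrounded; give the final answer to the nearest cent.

Penalty (uncapped): 19 × 3% × £248,890.21 = £141,867.42…; cap = 10% × £248,890.21 = £24,889.02… → penalty = £24,889.02…
Interest (8.4%/yr ÷ 12 = 0.7%/month): £248,890.21 × ((1 + 0.007)^19 − 1) = £35,272.9376…
Total = £248,890.21 + £24,889.0210 + £35,272.9376… = £309,052.17

£309,052.17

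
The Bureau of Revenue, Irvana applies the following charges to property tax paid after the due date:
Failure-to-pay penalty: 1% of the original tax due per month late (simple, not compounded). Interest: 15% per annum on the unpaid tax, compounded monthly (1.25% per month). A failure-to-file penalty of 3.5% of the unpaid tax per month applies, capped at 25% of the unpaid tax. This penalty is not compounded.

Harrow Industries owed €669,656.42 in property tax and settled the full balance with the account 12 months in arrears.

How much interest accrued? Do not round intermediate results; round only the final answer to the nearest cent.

€107,650.29

Interest: €669,656.42 × ((1 + 0.0125)^12 − 1) = €669,656.42 × 0.1607545… = €107,650.2948…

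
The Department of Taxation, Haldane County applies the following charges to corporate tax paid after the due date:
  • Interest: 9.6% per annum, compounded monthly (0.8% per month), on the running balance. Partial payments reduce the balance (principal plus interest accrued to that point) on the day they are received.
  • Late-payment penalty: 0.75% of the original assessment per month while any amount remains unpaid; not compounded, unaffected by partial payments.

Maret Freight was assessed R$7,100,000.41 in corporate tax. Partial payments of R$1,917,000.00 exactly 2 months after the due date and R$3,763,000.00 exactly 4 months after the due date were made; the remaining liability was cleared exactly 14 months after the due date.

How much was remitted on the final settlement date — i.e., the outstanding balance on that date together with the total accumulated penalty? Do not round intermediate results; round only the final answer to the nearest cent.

Balance at month 2: R$7,100,000.4100 × (1 + 0.008)^2 = R$7,214,054.8166…
After R$1,917,000.00 payment: R$7,214,054.8166… − R$1,917,000.00 = R$5,297,054.8166…
Balance at month 4: R$5,297,054.8166… × (1 + 0.008)^2 = R$5,382,146.7052…
After R$3,763,000.00 payment: R$5,382,146.7052… − R$3,763,000.00 = R$1,619,146.7052…
Balance at month 14: R$1,619,146.7052… × (1 + 0.008)^10 = R$1,753,442.4706…
Penalty: 14 × 0.75% × R$7,100,000.41 = R$745,500.04…
Final settlement = outstanding balance + penalty = R$1,753,442.4706… + R$745,500.04… = R$2,498,942.51

R$2,498,942.51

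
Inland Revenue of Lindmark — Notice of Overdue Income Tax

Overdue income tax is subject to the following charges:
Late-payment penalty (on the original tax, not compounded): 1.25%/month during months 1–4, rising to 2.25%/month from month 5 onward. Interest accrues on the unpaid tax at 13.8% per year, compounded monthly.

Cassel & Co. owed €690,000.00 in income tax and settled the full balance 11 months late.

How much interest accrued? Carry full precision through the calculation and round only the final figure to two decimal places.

€92,481.09

Interest (13.8%/yr ÷ 12 = 1.15%/month): €690,000.00 × ((1 + 0.0115)^11 − 1) = €92,481.0865…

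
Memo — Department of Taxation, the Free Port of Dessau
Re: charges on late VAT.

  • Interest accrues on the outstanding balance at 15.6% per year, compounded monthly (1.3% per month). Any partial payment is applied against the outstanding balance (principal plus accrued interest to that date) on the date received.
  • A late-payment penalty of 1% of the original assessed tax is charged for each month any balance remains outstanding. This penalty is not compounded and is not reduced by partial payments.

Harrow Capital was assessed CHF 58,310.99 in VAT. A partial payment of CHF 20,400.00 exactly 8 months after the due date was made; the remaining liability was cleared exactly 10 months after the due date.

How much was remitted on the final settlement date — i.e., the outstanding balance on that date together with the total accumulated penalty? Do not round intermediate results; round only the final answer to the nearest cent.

Balance at month 8: CHF 58,310.9900 × (1 + 0.013)^8 = CHF 64,658.5525…
After CHF 20,400.00 payment: CHF 64,658.5525… − CHF 20,400.00 = CHF 44,258.5525…
Balance at month 10: CHF 44,258.5525… × (1 + 0.013)^2 = CHF 45,416.7545…
Penalty: 10 × 1% × CHF 58,310.99 = CHF 5,831.10…
Final settlement = outstanding balance + penalty = CHF 45,416.7545… + CHF 5,831.10… = CHF 51,247.85

CHF 51,247.85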